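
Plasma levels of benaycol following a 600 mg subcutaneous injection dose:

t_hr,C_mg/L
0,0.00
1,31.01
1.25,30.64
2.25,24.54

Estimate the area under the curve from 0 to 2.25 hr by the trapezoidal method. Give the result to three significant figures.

AUC = 50.8 mg/L·hr

Trapezoidal AUC_0→2.25:
  [0→1]: (0.00+31.01)/2 × 1 = 15.505
  [1→1.25]: (31.01+30.64)/2 × 0.25 = 7.70625
  [1.25→2.25]: (30.64+24.54)/2 × 1 = 27.59
  Sum = 50.80125 mg/L·hr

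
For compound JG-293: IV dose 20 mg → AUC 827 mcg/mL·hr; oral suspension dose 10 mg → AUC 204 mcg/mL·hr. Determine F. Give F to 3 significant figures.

F = 0.493

F = (AUC_ev / D_ev) / (AUC_iv / D_iv)
  = (204/10) / (827/20)
  = 20.4 / 41.35 = 0.4933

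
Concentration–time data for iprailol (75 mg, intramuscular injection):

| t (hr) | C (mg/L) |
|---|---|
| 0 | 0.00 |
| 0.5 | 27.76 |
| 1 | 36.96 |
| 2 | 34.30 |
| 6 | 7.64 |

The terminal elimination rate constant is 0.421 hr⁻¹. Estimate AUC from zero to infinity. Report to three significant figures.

Trapezoidal AUC_0→6:
  [0→0.5]: (0.00+27.76)/2 × 0.5 = 6.94
  [0.5→1]: (27.76+36.96)/2 × 0.5 = 16.18
  [1→2]: (36.96+34.30)/2 × 1 = 35.63
  [2→6]: (34.30+7.64)/2 × 4 = 83.88
  Sum = 142.63 mg/L·hr
Extrapolated tail: C_last / k_e = 7.64 / 0.421 = 18.147
AUC_0→∞ = 142.63 + 18.147 = 160.777 mg/L·hr

AUC = 161 mg/L·hr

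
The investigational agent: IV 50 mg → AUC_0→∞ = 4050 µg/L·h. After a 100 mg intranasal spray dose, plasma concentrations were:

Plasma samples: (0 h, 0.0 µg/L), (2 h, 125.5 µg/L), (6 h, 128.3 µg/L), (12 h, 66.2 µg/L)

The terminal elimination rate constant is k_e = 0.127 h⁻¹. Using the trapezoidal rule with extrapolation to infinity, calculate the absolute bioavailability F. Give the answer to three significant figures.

F = 0.215

Trapezoidal AUC_0→12 (intranasal spray):
  [0→2]: (0.0+125.5)/2 × 2 = 125.5
  [2→6]: (125.5+128.3)/2 × 4 = 507.6
  [6→12]: (128.3+66.2)/2 × 6 = 583.5
  Sum = 1216.6 µg/L·h
Tail: C_last/k_e = 66.2/0.127 = 521.260
AUC_0→∞ (intranasal spray) = 1216.6 + 521.260 = 1737.86 µg/L·h
F = (AUC_ev/D_ev)/(AUC_iv/D_iv) = (1737.86/100)/(4050/50) = 17.3786/81 = 0.2146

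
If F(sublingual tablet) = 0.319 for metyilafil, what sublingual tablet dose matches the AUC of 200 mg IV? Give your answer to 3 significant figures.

D_sublingual = 627 mg

For equal systemic exposure: F × D_ev = D_iv
D_ev = D_iv / F = 200 / 0.319 = 626.959 mg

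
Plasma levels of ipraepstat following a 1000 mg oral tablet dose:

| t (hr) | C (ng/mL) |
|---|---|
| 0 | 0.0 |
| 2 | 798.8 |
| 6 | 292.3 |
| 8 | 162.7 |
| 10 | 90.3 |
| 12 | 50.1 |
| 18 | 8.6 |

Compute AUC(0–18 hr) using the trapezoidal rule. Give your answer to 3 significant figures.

Trapezoidal AUC_0→18:
  [0→2]: (0.0+798.8)/2 × 2 = 798.8
  [2→6]: (798.8+292.3)/2 × 4 = 2182.2
  [6→8]: (292.3+162.7)/2 × 2 = 455.0
  [8→10]: (162.7+90.3)/2 × 2 = 253.0
  [10→12]: (90.3+50.1)/2 × 2 = 140.4
  [12→18]: (50.1+8.6)/2 × 6 = 176.1
  Sum = 4005.5 ng/mL·hr

AUC = 4010 ng/mL·hr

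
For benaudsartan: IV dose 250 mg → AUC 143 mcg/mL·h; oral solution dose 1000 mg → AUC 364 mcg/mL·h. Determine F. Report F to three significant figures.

F = (AUC_ev / D_ev) / (AUC_iv / D_iv)
  = (364/1000) / (143/250)
  = 0.364 / 0.572 = 0.6364

F = 0.636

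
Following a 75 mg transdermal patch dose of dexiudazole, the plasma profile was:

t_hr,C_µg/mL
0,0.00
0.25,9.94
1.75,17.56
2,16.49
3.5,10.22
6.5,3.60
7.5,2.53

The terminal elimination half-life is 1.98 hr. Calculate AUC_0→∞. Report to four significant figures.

Trapezoidal AUC_0→7.5:
  [0→0.25]: (0.00+9.94)/2 × 0.25 = 1.2425
  [0.25→1.75]: (9.94+17.56)/2 × 1.5 = 20.625
  [1.75→2]: (17.56+16.49)/2 × 0.25 = 4.25625
  [2→3.5]: (16.49+10.22)/2 × 1.5 = 20.0325
  [3.5→6.5]: (10.22+3.60)/2 × 3 = 20.73
  [6.5→7.5]: (3.60+2.53)/2 × 1 = 3.065
  Sum = 69.95125 µg/mL·hr
k_e = ln2 / t½ = 0.693147 / 1.98 = 0.3501 hr^-1
Extrapolated tail: C_last / k_e = 2.53 / 0.3501 = 7.227
AUC_0→∞ = 69.95125 + 7.227 = 77.17825 µg/mL·hr

AUC = 77.18 µg/mL·hr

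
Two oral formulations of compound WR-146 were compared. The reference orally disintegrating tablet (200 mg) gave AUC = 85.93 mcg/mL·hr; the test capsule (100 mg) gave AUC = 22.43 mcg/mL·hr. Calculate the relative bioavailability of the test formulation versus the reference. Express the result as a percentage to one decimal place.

F_rel = 52.2%

F_rel = (AUC_test/D_test) / (AUC_ref/D_ref)
      = (22.43/100) / (85.93/200)
      = 0.2243 / 0.42965 = 0.5221 = 52.21%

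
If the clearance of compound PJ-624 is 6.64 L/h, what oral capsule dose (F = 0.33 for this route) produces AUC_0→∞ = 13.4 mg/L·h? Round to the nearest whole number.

Dose = 270 mg

Dose = CL × AUC_0→∞ / F
     = 6.64 × 13.4 / 0.33 = 269.624 mg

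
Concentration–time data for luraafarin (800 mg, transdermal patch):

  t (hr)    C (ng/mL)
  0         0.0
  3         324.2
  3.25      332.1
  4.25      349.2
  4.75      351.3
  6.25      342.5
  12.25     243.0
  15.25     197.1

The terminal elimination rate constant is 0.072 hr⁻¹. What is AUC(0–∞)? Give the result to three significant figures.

Trapezoidal AUC_0→15.25:
  [0→3]: (0.0+324.2)/2 × 3 = 486.3
  [3→3.25]: (324.2+332.1)/2 × 0.25 = 82.0375
  [3.25→4.25]: (332.1+349.2)/2 × 1 = 340.65
  [4.25→4.75]: (349.2+351.3)/2 × 0.5 = 175.125
  [4.75→6.25]: (351.3+342.5)/2 × 1.5 = 520.35
  [6.25→12.25]: (342.5+243.0)/2 × 6 = 1756.5
  [12.25→15.25]: (243.0+197.1)/2 × 3 = 660.15
  Sum = 4021.1125 ng/mL·hr
Extrapolated tail: C_last / k_e = 197.1 / 0.072 = 2737.500
AUC_0→∞ = 4021.1125 + 2737.500 = 6758.6125 ng/mL·hr

AUC = 6760 ng/mL·hr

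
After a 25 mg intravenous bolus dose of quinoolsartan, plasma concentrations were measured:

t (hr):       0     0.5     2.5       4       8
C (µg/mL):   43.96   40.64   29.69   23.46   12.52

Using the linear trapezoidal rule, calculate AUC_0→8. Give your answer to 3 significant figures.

AUC = 203 µg/mL·hr

Trapezoidal AUC_0→8:
  [0→0.5]: (43.96+40.64)/2 × 0.5 = 21.15
  [0.5→2.5]: (40.64+29.69)/2 × 2 = 70.33
  [2.5→4]: (29.69+23.46)/2 × 1.5 = 39.8625
  [4→8]: (23.46+12.52)/2 × 4 = 71.96
  Sum = 203.3025 µg/mL·hr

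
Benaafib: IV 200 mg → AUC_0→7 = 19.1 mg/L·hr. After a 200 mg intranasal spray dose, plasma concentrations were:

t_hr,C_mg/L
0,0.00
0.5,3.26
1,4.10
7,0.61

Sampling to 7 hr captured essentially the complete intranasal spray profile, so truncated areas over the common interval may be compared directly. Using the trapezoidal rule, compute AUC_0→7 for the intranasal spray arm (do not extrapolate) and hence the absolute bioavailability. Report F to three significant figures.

Trapezoidal AUC_0→7 (intranasal spray):
  [0→0.5]: (0.00+3.26)/2 × 0.5 = 0.815
  [0.5→1]: (3.26+4.10)/2 × 0.5 = 1.84
  [1→7]: (4.10+0.61)/2 × 6 = 14.13
  Sum = 16.785 mg/L·hr
F = (AUC_ev/D_ev)/(AUC_iv/D_iv) = (16.785/200)/(19.1/200) = 0.083925/0.0955 = 0.8788

F = 0.879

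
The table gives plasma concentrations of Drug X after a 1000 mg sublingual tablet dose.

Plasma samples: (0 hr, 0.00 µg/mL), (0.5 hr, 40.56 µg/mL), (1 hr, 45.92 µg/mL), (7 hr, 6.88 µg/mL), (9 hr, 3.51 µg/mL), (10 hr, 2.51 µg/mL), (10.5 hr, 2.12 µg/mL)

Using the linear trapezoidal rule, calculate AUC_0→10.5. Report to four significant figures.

Trapezoidal AUC_0→10.5:
  [0→0.5]: (0.00+40.56)/2 × 0.5 = 10.14
  [0.5→1]: (40.56+45.92)/2 × 0.5 = 21.62
  [1→7]: (45.92+6.88)/2 × 6 = 158.4
  [7→9]: (6.88+3.51)/2 × 2 = 10.39
  [9→10]: (3.51+2.51)/2 × 1 = 3.01
  [10→10.5]: (2.51+2.12)/2 × 0.5 = 1.1575
  Sum = 204.7175 µg/mL·hr

AUC = 204.7 µg/mL·hr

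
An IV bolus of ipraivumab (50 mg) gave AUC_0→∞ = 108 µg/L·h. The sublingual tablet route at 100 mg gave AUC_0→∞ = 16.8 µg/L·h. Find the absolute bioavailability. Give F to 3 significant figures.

F = (AUC_ev / D_ev) / (AUC_iv / D_iv)
  = (16.8/100) / (108/50)
  = 0.168 / 2.16 = 0.0778

F = 0.0778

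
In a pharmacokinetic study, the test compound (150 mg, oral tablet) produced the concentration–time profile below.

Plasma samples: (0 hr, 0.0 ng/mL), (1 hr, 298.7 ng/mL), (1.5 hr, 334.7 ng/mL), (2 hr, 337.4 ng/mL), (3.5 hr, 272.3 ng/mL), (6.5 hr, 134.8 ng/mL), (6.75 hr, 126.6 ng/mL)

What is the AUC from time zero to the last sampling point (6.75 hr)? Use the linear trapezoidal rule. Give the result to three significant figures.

Trapezoidal AUC_0→6.75:
  [0→1]: (0.0+298.7)/2 × 1 = 149.35
  [1→1.5]: (298.7+334.7)/2 × 0.5 = 158.35
  [1.5→2]: (334.7+337.4)/2 × 0.5 = 168.025
  [2→3.5]: (337.4+272.3)/2 × 1.5 = 457.275
  [3.5→6.5]: (272.3+134.8)/2 × 3 = 610.65
  [6.5→6.75]: (134.8+126.6)/2 × 0.25 = 32.675
  Sum = 1576.325 ng/mL·hr

AUC = 1580 ng/mL·hr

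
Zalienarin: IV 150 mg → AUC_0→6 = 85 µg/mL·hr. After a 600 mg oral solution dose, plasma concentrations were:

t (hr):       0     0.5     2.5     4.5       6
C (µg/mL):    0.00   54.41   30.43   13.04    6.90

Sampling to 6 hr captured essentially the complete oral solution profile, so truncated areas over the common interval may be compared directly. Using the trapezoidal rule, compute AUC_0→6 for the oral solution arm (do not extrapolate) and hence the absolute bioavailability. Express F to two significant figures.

F = 0.46

Trapezoidal AUC_0→6 (oral solution):
  [0→0.5]: (0.00+54.41)/2 × 0.5 = 13.6025
  [0.5→2.5]: (54.41+30.43)/2 × 2 = 84.84
  [2.5→4.5]: (30.43+13.04)/2 × 2 = 43.47
  [4.5→6]: (13.04+6.90)/2 × 1.5 = 14.955
  Sum = 156.8675 µg/mL·hr
F = (AUC_ev/D_ev)/(AUC_iv/D_iv) = (156.8675/600)/(85/150) = 0.261446/0.566667 = 0.4614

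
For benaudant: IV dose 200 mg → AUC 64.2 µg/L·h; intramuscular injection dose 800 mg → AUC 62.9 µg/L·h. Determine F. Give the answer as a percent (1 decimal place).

F = (AUC_ev / D_ev) / (AUC_iv / D_iv)
  = (62.9/800) / (64.2/200)
  = 0.078625 / 0.321 = 0.2449
  = 24.49%

F = 24.5%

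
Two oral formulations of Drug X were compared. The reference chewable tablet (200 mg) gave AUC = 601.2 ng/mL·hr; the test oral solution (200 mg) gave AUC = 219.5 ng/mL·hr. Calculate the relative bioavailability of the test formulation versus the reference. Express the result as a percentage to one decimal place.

F_rel = 36.5%

F_rel = (AUC_test/D_test) / (AUC_ref/D_ref)
      = (219.5/200) / (601.2/200)
      = 1.0975 / 3.006 = 0.3651 = 36.51%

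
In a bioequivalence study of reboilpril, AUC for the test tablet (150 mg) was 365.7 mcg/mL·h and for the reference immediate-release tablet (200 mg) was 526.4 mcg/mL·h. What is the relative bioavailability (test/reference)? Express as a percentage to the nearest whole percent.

F_rel = 93%

F_rel = (AUC_test/D_test) / (AUC_ref/D_ref)
      = (365.7/150) / (526.4/200)
      = 2.438 / 2.632 = 0.9263 = 92.63%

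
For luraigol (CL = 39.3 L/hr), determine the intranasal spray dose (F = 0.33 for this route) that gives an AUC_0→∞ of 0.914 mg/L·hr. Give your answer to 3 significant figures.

Dose = 109 mg

Dose = CL × AUC_0→∞ / F
     = 39.3 × 0.914 / 0.33 = 108.849 mg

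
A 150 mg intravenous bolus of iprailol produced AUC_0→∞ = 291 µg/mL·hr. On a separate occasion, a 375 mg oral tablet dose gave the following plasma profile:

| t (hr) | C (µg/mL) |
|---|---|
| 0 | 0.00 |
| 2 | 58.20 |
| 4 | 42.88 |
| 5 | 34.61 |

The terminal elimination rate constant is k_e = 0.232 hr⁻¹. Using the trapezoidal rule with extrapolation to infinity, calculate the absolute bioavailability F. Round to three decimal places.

F = 0.477

Trapezoidal AUC_0→5 (oral tablet):
  [0→2]: (0.00+58.20)/2 × 2 = 58.2
  [2→4]: (58.20+42.88)/2 × 2 = 101.08
  [4→5]: (42.88+34.61)/2 × 1 = 38.745
  Sum = 198.025 µg/mL·hr
Tail: C_last/k_e = 34.61/0.232 = 149.181
AUC_0→∞ (oral tablet) = 198.025 + 149.181 = 347.206 µg/mL·hr
F = (AUC_ev/D_ev)/(AUC_iv/D_iv) = (347.206/375)/(291/150) = 0.925883/1.94 = 0.4773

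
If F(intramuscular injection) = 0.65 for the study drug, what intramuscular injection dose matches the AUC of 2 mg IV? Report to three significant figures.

D_intramuscular = 3.08 mg

For equal systemic exposure: F × D_ev = D_iv
D_ev = D_iv / F = 2 / 0.65 = 3.07692 mg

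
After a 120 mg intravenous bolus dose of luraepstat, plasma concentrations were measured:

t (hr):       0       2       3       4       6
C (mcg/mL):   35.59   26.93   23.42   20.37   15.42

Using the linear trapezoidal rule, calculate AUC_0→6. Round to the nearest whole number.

Trapezoidal AUC_0→6:
  [0→2]: (35.59+26.93)/2 × 2 = 62.52
  [2→3]: (26.93+23.42)/2 × 1 = 25.175
  [3→4]: (23.42+20.37)/2 × 1 = 21.895
  [4→6]: (20.37+15.42)/2 × 2 = 35.79
  Sum = 145.38 mcg/mL·hr

AUC = 145 mcg/mL·hr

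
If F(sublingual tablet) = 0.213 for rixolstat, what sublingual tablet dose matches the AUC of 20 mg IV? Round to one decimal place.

For equal systemic exposure: F × D_ev = D_iv
D_ev = D_iv / F = 20 / 0.213 = 93.8967 mg

D_sublingual = 93.9 mg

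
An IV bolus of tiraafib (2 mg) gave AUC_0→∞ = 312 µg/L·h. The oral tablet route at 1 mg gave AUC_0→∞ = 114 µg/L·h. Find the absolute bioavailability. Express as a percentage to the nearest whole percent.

F = (AUC_ev / D_ev) / (AUC_iv / D_iv)
  = (114/1) / (312/2)
  = 114 / 156 = 0.7308
  = 73.08%

F = 73%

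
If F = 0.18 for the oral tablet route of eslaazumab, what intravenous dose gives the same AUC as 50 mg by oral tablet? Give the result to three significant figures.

Systemic exposure from an extravascular dose = F × D_ev, so the equivalent IV dose is F × D_ev.
D_iv = F × D_ev = 0.18 × 50 = 9 mg

D_iv = 9.00 mg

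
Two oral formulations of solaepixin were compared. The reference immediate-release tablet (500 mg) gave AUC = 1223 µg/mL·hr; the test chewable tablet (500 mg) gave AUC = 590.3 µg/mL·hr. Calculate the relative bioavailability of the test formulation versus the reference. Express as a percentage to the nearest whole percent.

F_rel = 48%

F_rel = (AUC_test/D_test) / (AUC_ref/D_ref)
      = (590.3/500) / (1223/500)
      = 1.1806 / 2.446 = 0.4827 = 48.27%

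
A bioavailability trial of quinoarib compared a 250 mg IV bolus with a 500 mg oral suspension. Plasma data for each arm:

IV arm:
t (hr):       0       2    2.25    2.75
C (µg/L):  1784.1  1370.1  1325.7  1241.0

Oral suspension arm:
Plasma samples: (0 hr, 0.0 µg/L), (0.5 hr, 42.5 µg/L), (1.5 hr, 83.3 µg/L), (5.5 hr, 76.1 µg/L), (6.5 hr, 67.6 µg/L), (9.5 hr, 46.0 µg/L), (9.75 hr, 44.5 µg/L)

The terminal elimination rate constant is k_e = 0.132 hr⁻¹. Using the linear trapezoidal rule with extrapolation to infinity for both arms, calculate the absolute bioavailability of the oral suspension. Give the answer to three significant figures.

F = 0.0363

Trapezoidal AUC_0→2.75 (IV):
  [0→2]: (1784.1+1370.1)/2 × 2 = 3154.2
  [2→2.25]: (1370.1+1325.7)/2 × 0.25 = 336.975
  [2.25→2.75]: (1325.7+1241.0)/2 × 0.5 = 641.675
  Sum = 4132.85 µg/L·hr
IV tail: 1241.0/0.132 = 9401.515; AUC_iv,0→∞ = 4132.85 + 9401.515 = 13534.365 µg/L·hr
Trapezoidal AUC_0→9.75 (oral suspension):
  [0→0.5]: (0.0+42.5)/2 × 0.5 = 10.625
  [0.5→1.5]: (42.5+83.3)/2 × 1 = 62.9
  [1.5→5.5]: (83.3+76.1)/2 × 4 = 318.8
  [5.5→6.5]: (76.1+67.6)/2 × 1 = 71.85
  [6.5→9.5]: (67.6+46.0)/2 × 3 = 170.4
  [9.5→9.75]: (46.0+44.5)/2 × 0.25 = 11.3125
  Sum = 645.8875 µg/L·hr
oral suspension tail: 44.5/0.132 = 337.121; AUC_ev,0→∞ = 645.8875 + 337.121 = 983.0085 µg/L·hr
F = (AUC_ev/D_ev)/(AUC_iv/D_iv) = (983.0085/500)/(13534.365/250) = 1.966017/54.13746 = 0.0363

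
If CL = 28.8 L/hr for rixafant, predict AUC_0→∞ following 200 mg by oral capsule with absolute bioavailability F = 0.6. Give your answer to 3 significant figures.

AUC_0→∞ = F × Dose / CL
        = 0.6 × 200 / 28.8 = 4.16667 mg/L·hr

AUC = 4.17 mg/L·hr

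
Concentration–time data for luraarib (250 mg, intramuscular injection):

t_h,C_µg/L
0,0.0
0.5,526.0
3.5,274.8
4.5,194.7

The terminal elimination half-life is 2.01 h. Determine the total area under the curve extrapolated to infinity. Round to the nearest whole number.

Trapezoidal AUC_0→4.5:
  [0→0.5]: (0.0+526.0)/2 × 0.5 = 131.5
  [0.5→3.5]: (526.0+274.8)/2 × 3 = 1201.2
  [3.5→4.5]: (274.8+194.7)/2 × 1 = 234.75
  Sum = 1567.45 µg/L·h
k_e = ln2 / t½ = 0.693147 / 2.01 = 0.3448 h^-1
Extrapolated tail: C_last / k_e = 194.7 / 0.3448 = 564.675
AUC_0→∞ = 1567.45 + 564.675 = 2132.125 µg/L·h

AUC = 2132 µg/L·h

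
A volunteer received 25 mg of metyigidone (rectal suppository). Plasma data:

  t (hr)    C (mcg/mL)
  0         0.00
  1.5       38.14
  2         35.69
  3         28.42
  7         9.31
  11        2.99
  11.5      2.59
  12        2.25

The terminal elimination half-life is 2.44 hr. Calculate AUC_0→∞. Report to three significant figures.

AUC = 190 mcg/mL·hr

Trapezoidal AUC_0→12:
  [0→1.5]: (0.00+38.14)/2 × 1.5 = 28.605
  [1.5→2]: (38.14+35.69)/2 × 0.5 = 18.4575
  [2→3]: (35.69+28.42)/2 × 1 = 32.055
  [3→7]: (28.42+9.31)/2 × 4 = 75.46
  [7→11]: (9.31+2.99)/2 × 4 = 24.6
  [11→11.5]: (2.99+2.59)/2 × 0.5 = 1.395
  [11.5→12]: (2.59+2.25)/2 × 0.5 = 1.21
  Sum = 181.7825 mcg/mL·hr
k_e = ln2 / t½ = 0.693147 / 2.44 = 0.2841 hr^-1
Extrapolated tail: C_last / k_e = 2.25 / 0.2841 = 7.920
AUC_0→∞ = 181.7825 + 7.920 = 189.7025 mcg/mL·hr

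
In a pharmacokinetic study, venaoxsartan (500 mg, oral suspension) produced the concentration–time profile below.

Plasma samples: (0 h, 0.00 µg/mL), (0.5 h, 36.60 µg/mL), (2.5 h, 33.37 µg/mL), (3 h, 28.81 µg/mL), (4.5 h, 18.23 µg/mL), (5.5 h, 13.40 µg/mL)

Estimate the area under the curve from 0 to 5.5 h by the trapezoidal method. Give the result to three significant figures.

AUC = 146 µg/mL·h

Trapezoidal AUC_0→5.5:
  [0→0.5]: (0.00+36.60)/2 × 0.5 = 9.15
  [0.5→2.5]: (36.60+33.37)/2 × 2 = 69.97
  [2.5→3]: (33.37+28.81)/2 × 0.5 = 15.545
  [3→4.5]: (28.81+18.23)/2 × 1.5 = 35.28
  [4.5→5.5]: (18.23+13.40)/2 × 1 = 15.815
  Sum = 145.76 µg/mL·h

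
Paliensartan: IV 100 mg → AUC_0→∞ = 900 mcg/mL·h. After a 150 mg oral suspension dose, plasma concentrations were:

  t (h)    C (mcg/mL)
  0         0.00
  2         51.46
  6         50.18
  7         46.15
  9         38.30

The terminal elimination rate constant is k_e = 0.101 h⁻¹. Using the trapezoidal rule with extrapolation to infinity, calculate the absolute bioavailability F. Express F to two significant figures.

F = 0.57

Trapezoidal AUC_0→9 (oral suspension):
  [0→2]: (0.00+51.46)/2 × 2 = 51.46
  [2→6]: (51.46+50.18)/2 × 4 = 203.28
  [6→7]: (50.18+46.15)/2 × 1 = 48.165
  [7→9]: (46.15+38.30)/2 × 2 = 84.45
  Sum = 387.355 mcg/mL·h
Tail: C_last/k_e = 38.30/0.101 = 379.208
AUC_0→∞ (oral suspension) = 387.355 + 379.208 = 766.563 mcg/mL·h
F = (AUC_ev/D_ev)/(AUC_iv/D_iv) = (766.563/150)/(900/100) = 5.11042/9 = 0.5678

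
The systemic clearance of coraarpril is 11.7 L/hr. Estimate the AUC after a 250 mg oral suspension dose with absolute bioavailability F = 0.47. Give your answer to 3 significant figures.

AUC = 10.0 mg/L·hr

AUC_0→∞ = F × Dose / CL
        = 0.47 × 250 / 11.7 = 10.0427 mg/L·hr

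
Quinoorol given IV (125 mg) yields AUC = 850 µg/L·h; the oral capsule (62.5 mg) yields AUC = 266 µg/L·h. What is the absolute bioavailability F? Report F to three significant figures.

F = 0.626

F = (AUC_ev / D_ev) / (AUC_iv / D_iv)
  = (266/62.5) / (850/125)
  = 4.256 / 6.8 = 0.6259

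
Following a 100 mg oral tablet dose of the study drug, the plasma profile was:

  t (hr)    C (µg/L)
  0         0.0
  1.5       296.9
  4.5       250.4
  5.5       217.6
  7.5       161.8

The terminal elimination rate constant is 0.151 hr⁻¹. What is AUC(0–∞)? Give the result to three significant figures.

AUC = 2730 µg/L·hr

Trapezoidal AUC_0→7.5:
  [0→1.5]: (0.0+296.9)/2 × 1.5 = 222.675
  [1.5→4.5]: (296.9+250.4)/2 × 3 = 820.95
  [4.5→5.5]: (250.4+217.6)/2 × 1 = 234.0
  [5.5→7.5]: (217.6+161.8)/2 × 2 = 379.4
  Sum = 1657.025 µg/L·hr
Extrapolated tail: C_last / k_e = 161.8 / 0.151 = 1071.523
AUC_0→∞ = 1657.025 + 1071.523 = 2728.548 µg/L·hr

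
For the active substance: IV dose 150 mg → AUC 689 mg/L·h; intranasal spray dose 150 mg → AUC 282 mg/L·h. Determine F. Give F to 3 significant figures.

F = (AUC_ev / D_ev) / (AUC_iv / D_iv)
  = (282/150) / (689/150)
  = 1.88 / 4.59333 = 0.4093

F = 0.409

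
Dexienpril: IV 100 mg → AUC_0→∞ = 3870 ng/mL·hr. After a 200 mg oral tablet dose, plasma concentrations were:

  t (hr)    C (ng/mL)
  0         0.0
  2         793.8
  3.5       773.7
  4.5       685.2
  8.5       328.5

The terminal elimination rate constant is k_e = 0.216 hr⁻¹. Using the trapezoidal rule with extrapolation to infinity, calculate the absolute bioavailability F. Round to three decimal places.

F = 0.807

Trapezoidal AUC_0→8.5 (oral tablet):
  [0→2]: (0.0+793.8)/2 × 2 = 793.8
  [2→3.5]: (793.8+773.7)/2 × 1.5 = 1175.625
  [3.5→4.5]: (773.7+685.2)/2 × 1 = 729.45
  [4.5→8.5]: (685.2+328.5)/2 × 4 = 2027.4
  Sum = 4726.275 ng/mL·hr
Tail: C_last/k_e = 328.5/0.216 = 1520.833
AUC_0→∞ (oral tablet) = 4726.275 + 1520.833 = 6247.108 ng/mL·hr
F = (AUC_ev/D_ev)/(AUC_iv/D_iv) = (6247.108/200)/(3870/100) = 31.23554/38.7 = 0.8071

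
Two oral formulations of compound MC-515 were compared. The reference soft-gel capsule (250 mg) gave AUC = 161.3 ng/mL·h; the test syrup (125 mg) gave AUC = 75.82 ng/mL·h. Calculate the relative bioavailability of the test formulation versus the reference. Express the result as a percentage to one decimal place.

F_rel = (AUC_test/D_test) / (AUC_ref/D_ref)
      = (75.82/125) / (161.3/250)
      = 0.60656 / 0.6452 = 0.9401 = 94.01%

F_rel = 94.0%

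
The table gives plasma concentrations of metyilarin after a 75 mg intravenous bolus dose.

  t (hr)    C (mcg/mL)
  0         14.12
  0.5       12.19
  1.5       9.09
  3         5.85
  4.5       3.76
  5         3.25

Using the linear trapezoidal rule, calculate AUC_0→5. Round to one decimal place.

AUC = 37.4 mcg/mL·hr

Trapezoidal AUC_0→5:
  [0→0.5]: (14.12+12.19)/2 × 0.5 = 6.5775
  [0.5→1.5]: (12.19+9.09)/2 × 1 = 10.64
  [1.5→3]: (9.09+5.85)/2 × 1.5 = 11.205
  [3→4.5]: (5.85+3.76)/2 × 1.5 = 7.2075
  [4.5→5]: (3.76+3.25)/2 × 0.5 = 1.7525
  Sum = 37.3825 mcg/mL·hr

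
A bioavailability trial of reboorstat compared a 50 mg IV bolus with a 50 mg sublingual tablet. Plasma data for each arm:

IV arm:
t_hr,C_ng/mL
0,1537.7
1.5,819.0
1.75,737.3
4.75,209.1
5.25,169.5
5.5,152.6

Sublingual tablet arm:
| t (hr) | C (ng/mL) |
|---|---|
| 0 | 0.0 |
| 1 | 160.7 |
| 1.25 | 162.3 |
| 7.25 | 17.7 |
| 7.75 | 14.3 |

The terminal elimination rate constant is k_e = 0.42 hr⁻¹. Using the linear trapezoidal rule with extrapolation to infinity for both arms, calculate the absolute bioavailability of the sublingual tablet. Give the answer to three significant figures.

Trapezoidal AUC_0→5.5 (IV):
  [0→1.5]: (1537.7+819.0)/2 × 1.5 = 1767.525
  [1.5→1.75]: (819.0+737.3)/2 × 0.25 = 194.5375
  [1.75→4.75]: (737.3+209.1)/2 × 3 = 1419.6
  [4.75→5.25]: (209.1+169.5)/2 × 0.5 = 94.65
  [5.25→5.5]: (169.5+152.6)/2 × 0.25 = 40.2625
  Sum = 3516.575 ng/mL·hr
IV tail: 152.6/0.42 = 363.333; AUC_iv,0→∞ = 3516.575 + 363.333 = 3879.908 ng/mL·hr
Trapezoidal AUC_0→7.75 (sublingual tablet):
  [0→1]: (0.0+160.7)/2 × 1 = 80.35
  [1→1.25]: (160.7+162.3)/2 × 0.25 = 40.375
  [1.25→7.25]: (162.3+17.7)/2 × 6 = 540.0
  [7.25→7.75]: (17.7+14.3)/2 × 0.5 = 8.0
  Sum = 668.725 ng/mL·hr
sublingual tablet tail: 14.3/0.42 = 34.048; AUC_ev,0→∞ = 668.725 + 34.048 = 702.773 ng/mL·hr
F = (AUC_ev/D_ev)/(AUC_iv/D_iv) = (702.773/50)/(3879.908/50) = 14.05546/77.59816 = 0.1811

F = 0.181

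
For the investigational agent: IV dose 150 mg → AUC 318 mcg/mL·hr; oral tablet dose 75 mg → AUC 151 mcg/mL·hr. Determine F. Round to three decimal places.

F = 0.950

F = (AUC_ev / D_ev) / (AUC_iv / D_iv)
  = (151/75) / (318/150)
  = 2.01333 / 2.12 = 0.9497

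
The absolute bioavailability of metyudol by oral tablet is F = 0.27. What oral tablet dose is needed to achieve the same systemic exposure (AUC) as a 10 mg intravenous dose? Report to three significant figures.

D_oral = 37.0 mg

For equal systemic exposure: F × D_ev = D_iv
D_ev = D_iv / F = 10 / 0.27 = 37.037 mg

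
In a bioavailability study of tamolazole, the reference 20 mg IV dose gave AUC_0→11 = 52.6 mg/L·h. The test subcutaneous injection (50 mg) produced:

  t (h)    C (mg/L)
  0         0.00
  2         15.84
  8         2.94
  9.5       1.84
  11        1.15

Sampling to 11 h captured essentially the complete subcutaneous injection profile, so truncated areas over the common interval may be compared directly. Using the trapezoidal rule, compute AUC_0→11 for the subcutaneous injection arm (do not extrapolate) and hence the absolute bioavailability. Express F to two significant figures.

F = 0.59

Trapezoidal AUC_0→11 (subcutaneous injection):
  [0→2]: (0.00+15.84)/2 × 2 = 15.84
  [2→8]: (15.84+2.94)/2 × 6 = 56.34
  [8→9.5]: (2.94+1.84)/2 × 1.5 = 3.585
  [9.5→11]: (1.84+1.15)/2 × 1.5 = 2.2425
  Sum = 78.0075 mg/L·h
F = (AUC_ev/D_ev)/(AUC_iv/D_iv) = (78.0075/50)/(52.6/20) = 1.56015/2.63 = 0.5932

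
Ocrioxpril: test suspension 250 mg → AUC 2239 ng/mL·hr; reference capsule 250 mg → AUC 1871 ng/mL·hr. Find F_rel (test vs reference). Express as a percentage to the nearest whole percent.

F_rel = (AUC_test/D_test) / (AUC_ref/D_ref)
      = (2239/250) / (1871/250)
      = 8.956 / 7.484 = 1.1967 = 119.67%

F_rel = 120%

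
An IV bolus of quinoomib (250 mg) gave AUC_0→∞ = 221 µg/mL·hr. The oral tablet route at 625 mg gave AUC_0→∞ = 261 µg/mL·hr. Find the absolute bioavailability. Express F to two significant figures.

F = (AUC_ev / D_ev) / (AUC_iv / D_iv)
  = (261/625) / (221/250)
  = 0.4176 / 0.884 = 0.4724

F = 0.47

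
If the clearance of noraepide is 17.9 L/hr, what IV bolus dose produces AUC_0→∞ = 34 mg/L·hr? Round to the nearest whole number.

Dose = 609 mg

Dose_iv = CL × AUC_0→∞
     = 17.9 × 34 = 608.6 mg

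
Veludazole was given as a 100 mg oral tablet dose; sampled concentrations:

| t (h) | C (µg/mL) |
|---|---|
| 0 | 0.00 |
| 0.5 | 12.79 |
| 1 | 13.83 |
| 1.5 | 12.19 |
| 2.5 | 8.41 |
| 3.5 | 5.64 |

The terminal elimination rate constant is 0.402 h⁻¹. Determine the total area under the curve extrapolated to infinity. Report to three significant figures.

Trapezoidal AUC_0→3.5:
  [0→0.5]: (0.00+12.79)/2 × 0.5 = 3.1975
  [0.5→1]: (12.79+13.83)/2 × 0.5 = 6.655
  [1→1.5]: (13.83+12.19)/2 × 0.5 = 6.505
  [1.5→2.5]: (12.19+8.41)/2 × 1 = 10.3
  [2.5→3.5]: (8.41+5.64)/2 × 1 = 7.025
  Sum = 33.6825 µg/mL·h
Extrapolated tail: C_last / k_e = 5.64 / 0.402 = 14.030
AUC_0→∞ = 33.6825 + 14.030 = 47.7125 µg/mL·h

AUC = 47.7 µg/mL·h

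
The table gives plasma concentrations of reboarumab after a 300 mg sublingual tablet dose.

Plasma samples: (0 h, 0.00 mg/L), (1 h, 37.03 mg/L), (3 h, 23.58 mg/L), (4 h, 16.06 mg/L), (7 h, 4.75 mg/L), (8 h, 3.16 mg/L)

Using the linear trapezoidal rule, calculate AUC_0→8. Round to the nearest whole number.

Trapezoidal AUC_0→8:
  [0→1]: (0.00+37.03)/2 × 1 = 18.515
  [1→3]: (37.03+23.58)/2 × 2 = 60.61
  [3→4]: (23.58+16.06)/2 × 1 = 19.82
  [4→7]: (16.06+4.75)/2 × 3 = 31.215
  [7→8]: (4.75+3.16)/2 × 1 = 3.955
  Sum = 134.115 mg/L·h

AUC = 134 mg/L·h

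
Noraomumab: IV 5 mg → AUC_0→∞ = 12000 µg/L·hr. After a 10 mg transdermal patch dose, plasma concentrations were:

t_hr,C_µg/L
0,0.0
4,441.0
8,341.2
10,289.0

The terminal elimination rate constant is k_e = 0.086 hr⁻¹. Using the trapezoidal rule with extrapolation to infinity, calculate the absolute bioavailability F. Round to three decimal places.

Trapezoidal AUC_0→10 (transdermal patch):
  [0→4]: (0.0+441.0)/2 × 4 = 882.0
  [4→8]: (441.0+341.2)/2 × 4 = 1564.4
  [8→10]: (341.2+289.0)/2 × 2 = 630.2
  Sum = 3076.6 µg/L·hr
Tail: C_last/k_e = 289.0/0.086 = 3360.465
AUC_0→∞ (transdermal patch) = 3076.6 + 3360.465 = 6437.065 µg/L·hr
F = (AUC_ev/D_ev)/(AUC_iv/D_iv) = (6437.065/10)/(12000/5) = 643.7065/2400 = 0.2682

F = 0.268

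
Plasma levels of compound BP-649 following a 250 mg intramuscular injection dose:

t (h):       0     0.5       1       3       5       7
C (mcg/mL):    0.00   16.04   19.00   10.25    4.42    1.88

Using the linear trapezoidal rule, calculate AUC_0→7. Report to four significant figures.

AUC = 62.99 mcg/mL·h

Trapezoidal AUC_0→7:
  [0→0.5]: (0.00+16.04)/2 × 0.5 = 4.01
  [0.5→1]: (16.04+19.00)/2 × 0.5 = 8.76
  [1→3]: (19.00+10.25)/2 × 2 = 29.25
  [3→5]: (10.25+4.42)/2 × 2 = 14.67
  [5→7]: (4.42+1.88)/2 × 2 = 6.3
  Sum = 62.99 mcg/mL·h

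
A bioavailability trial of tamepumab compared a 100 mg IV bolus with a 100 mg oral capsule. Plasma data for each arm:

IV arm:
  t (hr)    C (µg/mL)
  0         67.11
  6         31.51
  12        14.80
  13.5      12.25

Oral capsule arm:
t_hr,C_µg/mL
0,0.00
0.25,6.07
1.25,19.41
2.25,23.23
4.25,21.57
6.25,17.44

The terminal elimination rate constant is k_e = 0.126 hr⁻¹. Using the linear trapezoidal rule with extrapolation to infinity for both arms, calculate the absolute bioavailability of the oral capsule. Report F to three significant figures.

Trapezoidal AUC_0→13.5 (IV):
  [0→6]: (67.11+31.51)/2 × 6 = 295.86
  [6→12]: (31.51+14.80)/2 × 6 = 138.93
  [12→13.5]: (14.80+12.25)/2 × 1.5 = 20.2875
  Sum = 455.0775 µg/mL·hr
IV tail: 12.25/0.126 = 97.222; AUC_iv,0→∞ = 455.0775 + 97.222 = 552.2995 µg/mL·hr
Trapezoidal AUC_0→6.25 (oral capsule):
  [0→0.25]: (0.00+6.07)/2 × 0.25 = 0.75875
  [0.25→1.25]: (6.07+19.41)/2 × 1 = 12.74
  [1.25→2.25]: (19.41+23.23)/2 × 1 = 21.32
  [2.25→4.25]: (23.23+21.57)/2 × 2 = 44.8
  [4.25→6.25]: (21.57+17.44)/2 × 2 = 39.01
  Sum = 118.62875 µg/mL·hr
oral capsule tail: 17.44/0.126 = 138.413; AUC_ev,0→∞ = 118.62875 + 138.413 = 257.04175 µg/mL·hr
F = (AUC_ev/D_ev)/(AUC_iv/D_iv) = (257.04175/100)/(552.2995/100) = 2.5704175/5.522995 = 0.4654

F = 0.465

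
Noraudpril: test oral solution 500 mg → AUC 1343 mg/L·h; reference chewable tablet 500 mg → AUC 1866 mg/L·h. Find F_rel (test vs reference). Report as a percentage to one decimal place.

F_rel = 72.0%

F_rel = (AUC_test/D_test) / (AUC_ref/D_ref)
      = (1343/500) / (1866/500)
      = 2.686 / 3.732 = 0.7197 = 71.97%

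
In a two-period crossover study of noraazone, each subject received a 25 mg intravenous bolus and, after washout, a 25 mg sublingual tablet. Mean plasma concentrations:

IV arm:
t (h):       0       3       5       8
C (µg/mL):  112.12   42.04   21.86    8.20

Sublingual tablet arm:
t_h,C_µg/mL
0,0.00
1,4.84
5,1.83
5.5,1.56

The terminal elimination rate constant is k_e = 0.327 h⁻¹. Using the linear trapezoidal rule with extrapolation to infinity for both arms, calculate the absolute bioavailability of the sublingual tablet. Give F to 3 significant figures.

F = 0.0585

Trapezoidal AUC_0→8 (IV):
  [0→3]: (112.12+42.04)/2 × 3 = 231.24
  [3→5]: (42.04+21.86)/2 × 2 = 63.9
  [5→8]: (21.86+8.20)/2 × 3 = 45.09
  Sum = 340.23 µg/mL·h
IV tail: 8.20/0.327 = 25.076; AUC_iv,0→∞ = 340.23 + 25.076 = 365.306 µg/mL·h
Trapezoidal AUC_0→5.5 (sublingual tablet):
  [0→1]: (0.00+4.84)/2 × 1 = 2.42
  [1→5]: (4.84+1.83)/2 × 4 = 13.34
  [5→5.5]: (1.83+1.56)/2 × 0.5 = 0.8475
  Sum = 16.6075 µg/mL·h
sublingual tablet tail: 1.56/0.327 = 4.771; AUC_ev,0→∞ = 16.6075 + 4.771 = 21.3785 µg/mL·h
F = (AUC_ev/D_ev)/(AUC_iv/D_iv) = (21.3785/25)/(365.306/25) = 0.85514/14.61224 = 0.0585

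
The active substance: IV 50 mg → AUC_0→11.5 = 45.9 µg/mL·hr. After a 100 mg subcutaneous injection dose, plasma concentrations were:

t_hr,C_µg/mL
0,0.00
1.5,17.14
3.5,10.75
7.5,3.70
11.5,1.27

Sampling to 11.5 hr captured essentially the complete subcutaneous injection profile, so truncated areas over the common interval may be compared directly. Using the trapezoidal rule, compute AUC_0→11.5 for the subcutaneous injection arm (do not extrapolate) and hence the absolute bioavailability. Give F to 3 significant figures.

F = 0.867

Trapezoidal AUC_0→11.5 (subcutaneous injection):
  [0→1.5]: (0.00+17.14)/2 × 1.5 = 12.855
  [1.5→3.5]: (17.14+10.75)/2 × 2 = 27.89
  [3.5→7.5]: (10.75+3.70)/2 × 4 = 28.9
  [7.5→11.5]: (3.70+1.27)/2 × 4 = 9.94
  Sum = 79.585 µg/mL·hr
F = (AUC_ev/D_ev)/(AUC_iv/D_iv) = (79.585/100)/(45.9/50) = 0.79585/0.918 = 0.8669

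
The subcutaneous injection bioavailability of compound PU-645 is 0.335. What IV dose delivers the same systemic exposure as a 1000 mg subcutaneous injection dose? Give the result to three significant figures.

Systemic exposure from an extravascular dose = F × D_ev, so the equivalent IV dose is F × D_ev.
D_iv = F × D_ev = 0.335 × 1000 = 335 mg

D_iv = 335 mg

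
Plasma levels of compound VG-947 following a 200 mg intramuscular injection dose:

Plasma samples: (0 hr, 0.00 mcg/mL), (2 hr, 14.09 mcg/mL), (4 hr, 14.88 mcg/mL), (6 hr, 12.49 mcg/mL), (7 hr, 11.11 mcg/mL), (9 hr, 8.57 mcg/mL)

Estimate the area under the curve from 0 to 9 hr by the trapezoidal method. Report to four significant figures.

Trapezoidal AUC_0→9:
  [0→2]: (0.00+14.09)/2 × 2 = 14.09
  [2→4]: (14.09+14.88)/2 × 2 = 28.97
  [4→6]: (14.88+12.49)/2 × 2 = 27.37
  [6→7]: (12.49+11.11)/2 × 1 = 11.8
  [7→9]: (11.11+8.57)/2 × 2 = 19.68
  Sum = 101.91 mcg/mL·hr

AUC = 101.9 mcg/mL·hr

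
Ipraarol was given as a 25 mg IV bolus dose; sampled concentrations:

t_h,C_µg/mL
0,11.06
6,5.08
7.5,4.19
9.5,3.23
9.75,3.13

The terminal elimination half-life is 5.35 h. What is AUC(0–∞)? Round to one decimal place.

AUC = 87.7 µg/mL·h

Trapezoidal AUC_0→9.75:
  [0→6]: (11.06+5.08)/2 × 6 = 48.42
  [6→7.5]: (5.08+4.19)/2 × 1.5 = 6.9525
  [7.5→9.5]: (4.19+3.23)/2 × 2 = 7.42
  [9.5→9.75]: (3.23+3.13)/2 × 0.25 = 0.795
  Sum = 63.5875 µg/mL·h
k_e = ln2 / t½ = 0.693147 / 5.35 = 0.1296 h^-1
Extrapolated tail: C_last / k_e = 3.13 / 0.1296 = 24.151
AUC_0→∞ = 63.5875 + 24.151 = 87.7385 µg/mL·h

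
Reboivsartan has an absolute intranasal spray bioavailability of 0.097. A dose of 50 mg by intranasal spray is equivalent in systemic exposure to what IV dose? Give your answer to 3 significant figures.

D_iv = 4.85 mg

Systemic exposure from an extravascular dose = F × D_ev, so the equivalent IV dose is F × D_ev.
D_iv = F × D_ev = 0.097 × 50 = 4.85 mg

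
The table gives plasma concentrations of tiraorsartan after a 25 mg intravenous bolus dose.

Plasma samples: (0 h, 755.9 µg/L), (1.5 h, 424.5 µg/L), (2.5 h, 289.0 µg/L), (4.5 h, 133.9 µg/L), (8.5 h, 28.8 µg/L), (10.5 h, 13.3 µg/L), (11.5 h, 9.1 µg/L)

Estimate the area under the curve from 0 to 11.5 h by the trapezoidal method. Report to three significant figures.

AUC = 2040 µg/L·h

Trapezoidal AUC_0→11.5:
  [0→1.5]: (755.9+424.5)/2 × 1.5 = 885.3
  [1.5→2.5]: (424.5+289.0)/2 × 1 = 356.75
  [2.5→4.5]: (289.0+133.9)/2 × 2 = 422.9
  [4.5→8.5]: (133.9+28.8)/2 × 4 = 325.4
  [8.5→10.5]: (28.8+13.3)/2 × 2 = 42.1
  [10.5→11.5]: (13.3+9.1)/2 × 1 = 11.2
  Sum = 2043.65 µg/L·h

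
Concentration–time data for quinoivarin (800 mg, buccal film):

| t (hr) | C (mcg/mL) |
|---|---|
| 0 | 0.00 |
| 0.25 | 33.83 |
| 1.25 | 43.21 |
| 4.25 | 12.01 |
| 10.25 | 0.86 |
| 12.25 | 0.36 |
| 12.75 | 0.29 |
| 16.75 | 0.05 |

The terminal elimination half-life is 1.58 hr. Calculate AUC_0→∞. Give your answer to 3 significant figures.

Trapezoidal AUC_0→16.75:
  [0→0.25]: (0.00+33.83)/2 × 0.25 = 4.22875
  [0.25→1.25]: (33.83+43.21)/2 × 1 = 38.52
  [1.25→4.25]: (43.21+12.01)/2 × 3 = 82.83
  [4.25→10.25]: (12.01+0.86)/2 × 6 = 38.61
  [10.25→12.25]: (0.86+0.36)/2 × 2 = 1.22
  [12.25→12.75]: (0.36+0.29)/2 × 0.5 = 0.1625
  [12.75→16.75]: (0.29+0.05)/2 × 4 = 0.68
  Sum = 166.25125 mcg/mL·hr
k_e = ln2 / t½ = 0.693147 / 1.58 = 0.4387 hr^-1
Extrapolated tail: C_last / k_e = 0.05 / 0.4387 = 0.114
AUC_0→∞ = 166.25125 + 0.114 = 166.36525 mcg/mL·hr

AUC = 166 mcg/mL·hr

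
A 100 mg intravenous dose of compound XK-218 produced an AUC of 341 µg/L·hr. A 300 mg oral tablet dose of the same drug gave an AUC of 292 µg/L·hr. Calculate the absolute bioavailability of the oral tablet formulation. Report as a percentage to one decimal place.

F = (AUC_ev / D_ev) / (AUC_iv / D_iv)
  = (292/300) / (341/100)
  = 0.973333 / 3.41 = 0.2854
  = 28.54%

F = 28.5%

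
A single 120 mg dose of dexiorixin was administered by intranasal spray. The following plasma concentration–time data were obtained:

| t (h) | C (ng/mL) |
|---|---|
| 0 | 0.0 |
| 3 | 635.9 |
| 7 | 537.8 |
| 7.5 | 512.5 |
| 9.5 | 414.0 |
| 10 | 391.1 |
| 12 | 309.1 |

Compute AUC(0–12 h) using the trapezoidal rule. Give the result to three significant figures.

Trapezoidal AUC_0→12:
  [0→3]: (0.0+635.9)/2 × 3 = 953.85
  [3→7]: (635.9+537.8)/2 × 4 = 2347.4
  [7→7.5]: (537.8+512.5)/2 × 0.5 = 262.575
  [7.5→9.5]: (512.5+414.0)/2 × 2 = 926.5
  [9.5→10]: (414.0+391.1)/2 × 0.5 = 201.275
  [10→12]: (391.1+309.1)/2 × 2 = 700.2
  Sum = 5391.8 ng/mL·h

AUC = 5390 ng/mL·h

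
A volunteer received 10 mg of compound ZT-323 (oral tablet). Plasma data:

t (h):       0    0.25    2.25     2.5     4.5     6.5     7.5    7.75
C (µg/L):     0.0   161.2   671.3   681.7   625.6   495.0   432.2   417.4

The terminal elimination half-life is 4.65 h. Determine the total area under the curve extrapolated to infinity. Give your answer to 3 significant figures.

AUC = 6820 µg/L·h

Trapezoidal AUC_0→7.75:
  [0→0.25]: (0.0+161.2)/2 × 0.25 = 20.15
  [0.25→2.25]: (161.2+671.3)/2 × 2 = 832.5
  [2.25→2.5]: (671.3+681.7)/2 × 0.25 = 169.125
  [2.5→4.5]: (681.7+625.6)/2 × 2 = 1307.3
  [4.5→6.5]: (625.6+495.0)/2 × 2 = 1120.6
  [6.5→7.5]: (495.0+432.2)/2 × 1 = 463.6
  [7.5→7.75]: (432.2+417.4)/2 × 0.25 = 106.2
  Sum = 4019.475 µg/L·h
k_e = ln2 / t½ = 0.693147 / 4.65 = 0.1491 h^-1
Extrapolated tail: C_last / k_e = 417.4 / 0.1491 = 2799.463
AUC_0→∞ = 4019.475 + 2799.463 = 6818.938 µg/L·h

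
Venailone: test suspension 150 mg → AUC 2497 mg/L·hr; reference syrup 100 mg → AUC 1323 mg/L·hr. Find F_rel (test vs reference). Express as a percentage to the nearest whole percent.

F_rel = 126%

F_rel = (AUC_test/D_test) / (AUC_ref/D_ref)
      = (2497/150) / (1323/100)
      = 16.6467 / 13.23 = 1.2583 = 125.83%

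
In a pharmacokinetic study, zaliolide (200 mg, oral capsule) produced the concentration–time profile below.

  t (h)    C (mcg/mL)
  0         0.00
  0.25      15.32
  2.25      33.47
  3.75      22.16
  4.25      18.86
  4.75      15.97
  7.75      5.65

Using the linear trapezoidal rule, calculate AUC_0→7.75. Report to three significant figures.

Trapezoidal AUC_0→7.75:
  [0→0.25]: (0.00+15.32)/2 × 0.25 = 1.915
  [0.25→2.25]: (15.32+33.47)/2 × 2 = 48.79
  [2.25→3.75]: (33.47+22.16)/2 × 1.5 = 41.7225
  [3.75→4.25]: (22.16+18.86)/2 × 0.5 = 10.255
  [4.25→4.75]: (18.86+15.97)/2 × 0.5 = 8.7075
  [4.75→7.75]: (15.97+5.65)/2 × 3 = 32.43
  Sum = 143.82 mcg/mL·h

AUC = 144 mcg/mL·h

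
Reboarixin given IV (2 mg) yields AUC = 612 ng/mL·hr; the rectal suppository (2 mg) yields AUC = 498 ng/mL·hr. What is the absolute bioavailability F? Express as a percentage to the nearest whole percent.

F = 81%

F = (AUC_ev / D_ev) / (AUC_iv / D_iv)
  = (498/2) / (612/2)
  = 249 / 306 = 0.8137
  = 81.37%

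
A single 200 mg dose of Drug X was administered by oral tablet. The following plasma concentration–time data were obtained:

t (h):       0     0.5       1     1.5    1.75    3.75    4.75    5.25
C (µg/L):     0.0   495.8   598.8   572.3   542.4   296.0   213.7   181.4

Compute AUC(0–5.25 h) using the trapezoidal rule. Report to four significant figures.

AUC = 2022 µg/L·h

Trapezoidal AUC_0→5.25:
  [0→0.5]: (0.0+495.8)/2 × 0.5 = 123.95
  [0.5→1]: (495.8+598.8)/2 × 0.5 = 273.65
  [1→1.5]: (598.8+572.3)/2 × 0.5 = 292.775
  [1.5→1.75]: (572.3+542.4)/2 × 0.25 = 139.3375
  [1.75→3.75]: (542.4+296.0)/2 × 2 = 838.4
  [3.75→4.75]: (296.0+213.7)/2 × 1 = 254.85
  [4.75→5.25]: (213.7+181.4)/2 × 0.5 = 98.775
  Sum = 2021.7375 µg/L·h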